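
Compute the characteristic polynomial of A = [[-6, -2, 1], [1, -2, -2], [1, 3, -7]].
xI - A = [[x + 6, 2, -1], [-1, x + 2, 2], [-1, -3, x + 7]].

Expanding det(xI - A) along the first row:
det(xI - A) = + (x + 6)·det([[x + 2, 2], [-3, x + 7]]) - (2)·det([[-1, 2], [-1, x + 7]]) + (-1)·det([[-1, x + 2], [-1, -3]]).

Evaluating gives χ_A(x) = x^3 + 15x^2 + 75x + 125 = (x + 5)^3.

χ_A(x) = (x + 5)^3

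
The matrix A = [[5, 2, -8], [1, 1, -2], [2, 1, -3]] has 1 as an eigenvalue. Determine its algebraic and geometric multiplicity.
The characteristic polynomial is (x - 1)^3, so the factor x - 1 appears with exponent 3: the algebraic multiplicity is 3.

rank(A - I) = 2, so the eigenspace has dimension 3 - 2 = 1: the geometric multiplicity is 1.

Since 1 < 3, A is not diagonalizable.

algebraic multiplicity 3, geometric multiplicity 1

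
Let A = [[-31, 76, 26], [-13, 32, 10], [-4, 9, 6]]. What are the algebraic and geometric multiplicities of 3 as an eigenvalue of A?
The characteristic polynomial is (x - 3)(x - 2)^2, so the factor x - 3 appears with exponent 1: the algebraic multiplicity is 1.

rank(A - 3I) = 2, so the eigenspace has dimension 3 - 2 = 1: the geometric multiplicity is 1.

algebraic multiplicity 1, geometric multiplicity 1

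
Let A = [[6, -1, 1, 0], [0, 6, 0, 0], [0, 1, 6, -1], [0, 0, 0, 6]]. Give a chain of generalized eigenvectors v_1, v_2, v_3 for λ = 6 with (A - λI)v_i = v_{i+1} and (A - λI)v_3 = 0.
We seek v_1 ∈ ker((A - 6I)^3) \ ker((A - 6I)^2), then set v_{i+1} = (A - 6I) v_i.

One such chain is v_1 = [[5, 1, 1, 0]]^T, v_2 = [[0, 0, 1, 0]]^T, v_3 = [[1, 0, 0, 0]]^T. Check: (A - 6I) v_3 = [[0, 0, 0, 0]]^T = 0.

v_1 = [[5, 1, 1, 0]]^T, v_2 = [[0, 0, 1, 0]]^T, v_3 = [[1, 0, 0, 0]]^T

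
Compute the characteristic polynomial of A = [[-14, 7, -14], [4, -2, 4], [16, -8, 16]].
χ_A(x) = x^3

xI - A = [[x + 14, -7, 14], [-4, x + 2, -4], [-16, 8, x - 16]].

Expanding det(xI - A) along the first row:
det(xI - A) = + (x + 14)·det([[x + 2, -4], [8, x - 16]]) - (-7)·det([[-4, -4], [-16, x - 16]]) + (14)·det([[-4, x + 2], [-16, 8]]).

Evaluating gives χ_A(x) = x^3.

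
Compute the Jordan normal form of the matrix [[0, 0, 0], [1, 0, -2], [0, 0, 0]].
The characteristic polynomial is det(xI - A) = x^3, so the eigenvalues are 0 (algebraic multiplicity 3).

For λ = 0: rank(A) = 1, rank(A^2) = 0. The eigenspace has dimension 3 - 1 = 2, so there are 2 Jordan blocks; the rank sequence gives block sizes [2, 1].

Assembling the blocks gives the Jordan form J above.

J = [[0, 1, 0], [0, 0, 0], [0, 0, 0]]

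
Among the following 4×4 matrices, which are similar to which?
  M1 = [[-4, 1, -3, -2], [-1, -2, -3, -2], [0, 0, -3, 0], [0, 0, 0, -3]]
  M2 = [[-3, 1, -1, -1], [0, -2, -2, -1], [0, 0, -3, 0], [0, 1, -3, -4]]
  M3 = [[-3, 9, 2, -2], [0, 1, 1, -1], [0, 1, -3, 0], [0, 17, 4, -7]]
Characteristic polynomials: χ_{M1} = (x + 3)^4, χ_{M2} = (x + 3)^4, χ_{M3} = (x + 3)^4.

{M1}: invariant factors x + 3, x + 3, (x + 3)^2.

{M2, M3}: invariant factors x + 3, (x + 3)^3.

Matrices are similar if and only if their invariant-factor lists agree; the partition into similarity classes is {M1}, {M2, M3}.

2 classes: {M1}, {M2, M3}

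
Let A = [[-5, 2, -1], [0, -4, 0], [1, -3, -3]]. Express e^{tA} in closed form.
e^{tA} = [[(1 - t)*e^{-4*t}, t*(t + 4)*e^{-4*t}/2, -t*e^{-4*t}], [0, e^{-4*t}, 0], [t*e^{-4*t}, t*(-t - 6)*e^{-4*t}/2, (t + 1)*e^{-4*t}]]

A has Jordan form J = [[-4, 1, 0], [0, -4, 1], [0, 0, -4]] with A = PJP^{-1}, so e^{tA} = P e^{tJ} P^{-1}.

For a Jordan block J_k(λ), e^{tJ_k(λ)} = e^{λt} · (I + tN + t^2 N^2/2! + ... + t^{k-1} N^{k-1}/(k-1)!) where N is the nilpotent superdiagonal part.

Assembling the blocks and conjugating back gives the entries of e^{tA} as shown above.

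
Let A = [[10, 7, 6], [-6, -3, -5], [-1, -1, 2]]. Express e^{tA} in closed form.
A has Jordan form J = [[3, 1, 0], [0, 3, 1], [0, 0, 3]] with A = PJP^{-1}, so e^{tA} = P e^{tJ} P^{-1}.

For a Jordan block J_k(λ), e^{tJ_k(λ)} = e^{λt} · (I + tN + t^2 N^2/2! + ... + t^{k-1} N^{k-1}/(k-1)!) where N is the nilpotent superdiagonal part.

Assembling the blocks and conjugating back gives the entries of e^{tA} as shown above.

e^{tA} = [[(t^2 + 14*t + 2)*e^{3*t}/2, t*(t + 14)*e^{3*t}/2, t*(t + 12)*e^{3*t}/2], [t*(-t - 12)*e^{3*t}/2, (-t^2 - 12*t + 2)*e^{3*t}/2, t*(-t - 10)*e^{3*t}/2], [-t*e^{3*t}, -t*e^{3*t}, (1 - t)*e^{3*t}]]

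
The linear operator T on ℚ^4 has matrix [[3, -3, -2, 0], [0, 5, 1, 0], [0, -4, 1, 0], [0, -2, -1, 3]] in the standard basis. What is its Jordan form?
J = [[3, 1, 0, 0], [0, 3, 1, 0], [0, 0, 3, 0], [0, 0, 0, 3]]

The characteristic polynomial is det(xI - A) = (x - 3)^4, so the eigenvalues are 3 (algebraic multiplicity 4).

For λ = 3: rank(A - 3I) = 2, rank((A - 3I)^2) = 1, rank((A - 3I)^3) = 0. The eigenspace has dimension 4 - 2 = 2, so there are 2 Jordan blocks; the rank sequence gives block sizes [3, 1].

Assembling the blocks gives the Jordan form J above.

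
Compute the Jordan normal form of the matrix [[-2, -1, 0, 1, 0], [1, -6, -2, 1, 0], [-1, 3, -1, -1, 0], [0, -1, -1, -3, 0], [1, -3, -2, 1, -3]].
The characteristic polynomial is det(xI - A) = (x + 3)^5, so the eigenvalues are -3 (algebraic multiplicity 5).

For λ = -3: rank(A + 3I) = 2, rank((A + 3I)^2) = 1, rank((A + 3I)^3) = 0. The eigenspace has dimension 5 - 2 = 3, so there are 3 Jordan blocks; the rank sequence gives block sizes [3, 1, 1].

Assembling the blocks gives the Jordan form J above.

J = [[-3, 1, 0, 0, 0], [0, -3, 1, 0, 0], [0, 0, -3, 0, 0], [0, 0, 0, -3, 0], [0, 0, 0, 0, -3]]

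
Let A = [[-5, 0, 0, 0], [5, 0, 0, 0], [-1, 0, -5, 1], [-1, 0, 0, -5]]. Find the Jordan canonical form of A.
The characteristic polynomial is det(xI - A) = x(x + 5)^3, so the eigenvalues are -5 (algebraic multiplicity 3), 0 (algebraic multiplicity 1).

For λ = -5: rank(A + 5I) = 3, rank((A + 5I)^2) = 2, rank((A + 5I)^3) = 1. The eigenspace has dimension 4 - 3 = 1, so there is 1 Jordan block; the rank sequence gives block sizes [3].

For λ = 0: algebraic multiplicity 1 gives one 1×1 block.

Assembling the blocks gives the Jordan form J above.

J = [[-5, 1, 0, 0], [0, -5, 1, 0], [0, 0, -5, 0], [0, 0, 0, 0]]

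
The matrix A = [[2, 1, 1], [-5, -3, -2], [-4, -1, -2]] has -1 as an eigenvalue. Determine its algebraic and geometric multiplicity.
algebraic multiplicity 3, geometric multiplicity 1

The characteristic polynomial is (x + 1)^3, so the factor x + 1 appears with exponent 3: the algebraic multiplicity is 3.

rank(A + I) = 2, so the eigenspace has dimension 3 - 2 = 1: the geometric multiplicity is 1.

Since 1 < 3, A is not diagonalizable.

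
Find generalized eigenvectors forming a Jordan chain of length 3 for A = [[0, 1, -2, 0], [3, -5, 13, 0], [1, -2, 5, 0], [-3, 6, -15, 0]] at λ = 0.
We seek v_1 ∈ ker(A^3) \ ker(A^2), then set v_{i+1} = A v_i.

One such chain is v_1 = [[-2, 6, 3, -7]]^T, v_2 = [[0, 3, 1, -3]]^T, v_3 = [[1, -2, -1, 3]]^T. Check: A v_3 = [[0, 0, 0, 0]]^T = 0.

v_1 = [[-2, 6, 3, -7]]^T, v_2 = [[0, 3, 1, -3]]^T, v_3 = [[1, -2, -1, 3]]^T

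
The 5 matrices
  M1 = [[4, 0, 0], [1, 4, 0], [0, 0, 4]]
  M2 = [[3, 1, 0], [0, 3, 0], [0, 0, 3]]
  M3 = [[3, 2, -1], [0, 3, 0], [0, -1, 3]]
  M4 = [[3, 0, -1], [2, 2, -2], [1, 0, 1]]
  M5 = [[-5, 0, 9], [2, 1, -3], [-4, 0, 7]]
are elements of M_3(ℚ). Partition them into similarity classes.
Characteristic polynomials: χ_{M1} = (x - 4)^3, χ_{M2} = (x - 3)^3, χ_{M3} = (x - 3)^3, χ_{M4} = (x - 2)^3, χ_{M5} = (x - 1)^3.

{M1}: invariant factors x - 4, (x - 4)^2.

{M2}: invariant factors x - 3, (x - 3)^2.

{M3}: invariant factors (x - 3)^3.

{M4}: invariant factors x - 2, (x - 2)^2.

{M5}: invariant factors x - 1, (x - 1)^2.

Matrices are similar if and only if their invariant-factor lists agree; the partition into similarity classes is {M1}, {M2}, {M3}, {M4}, {M5}.

5 classes: {M1}, {M2}, {M3}, {M4}, {M5}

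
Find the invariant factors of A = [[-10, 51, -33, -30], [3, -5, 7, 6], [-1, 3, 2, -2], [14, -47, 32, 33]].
x - 5, (x - 5)^3

The Jordan structure of A has elementary divisors (x - 5)^3, (x - 5). Arranging the block sizes at each eigenvalue in decreasing order and taking row products gives the invariant factors.

Invariant factors (smallest first, each dividing the next): x - 5, (x - 5)^3.

Check: the last factor (x - 5)^3 is the minimal polynomial, and the product (x - 5)^4 is the characteristic polynomial.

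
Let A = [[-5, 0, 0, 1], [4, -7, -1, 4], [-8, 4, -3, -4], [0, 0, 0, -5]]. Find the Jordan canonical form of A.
J = [[-5, 1, 0, 0], [0, -5, 0, 0], [0, 0, -5, 1], [0, 0, 0, -5]]

The characteristic polynomial is det(xI - A) = (x + 5)^4, so the eigenvalues are -5 (algebraic multiplicity 4).

For λ = -5: rank(A + 5I) = 2, rank((A + 5I)^2) = 0. The eigenspace has dimension 4 - 2 = 2, so there are 2 Jordan blocks; the rank sequence gives block sizes [2, 2].

Assembling the blocks gives the Jordan form J above.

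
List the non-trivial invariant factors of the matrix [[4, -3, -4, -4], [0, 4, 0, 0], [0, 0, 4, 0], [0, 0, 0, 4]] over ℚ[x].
x - 4, x - 4, (x - 4)^2

The Jordan structure of A has elementary divisors (x - 4)^2, (x - 4), (x - 4). Arranging the block sizes at each eigenvalue in decreasing order and taking row products gives the invariant factors.

Invariant factors (smallest first, each dividing the next): x - 4, x - 4, (x - 4)^2.

Check: the last factor (x - 4)^2 is the minimal polynomial, and the product (x - 4)^4 is the characteristic polynomial.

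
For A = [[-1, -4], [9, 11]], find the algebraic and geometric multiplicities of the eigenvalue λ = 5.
The characteristic polynomial is (x - 5)^2, so the factor x - 5 appears with exponent 2: the algebraic multiplicity is 2.

rank(A - 5I) = 1, so the eigenspace has dimension 2 - 1 = 1: the geometric multiplicity is 1.

Since 1 < 2, A is not diagonalizable.

algebraic multiplicity 2, geometric multiplicity 1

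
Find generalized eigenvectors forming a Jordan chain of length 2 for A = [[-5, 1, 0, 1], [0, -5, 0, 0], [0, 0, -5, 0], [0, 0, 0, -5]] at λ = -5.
We seek v_1 ∈ ker((A + 5I)^2) \ ker(A + 5I), then set v_{i+1} = (A + 5I) v_i.

One such chain is v_1 = [[4, -1, -2, 2]]^T, v_2 = [[1, 0, 0, 0]]^T. Check: (A + 5I) v_2 = [[0, 0, 0, 0]]^T = 0.

v_1 = [[4, -1, -2, 2]]^T, v_2 = [[1, 0, 0, 0]]^T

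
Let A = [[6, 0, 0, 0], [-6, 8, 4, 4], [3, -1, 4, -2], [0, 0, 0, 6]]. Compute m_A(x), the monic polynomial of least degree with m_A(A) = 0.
m_A(x) = (x - 6)^2

The characteristic polynomial factors as (x - 6)^4. The minimal polynomial is ∏(x - λ)^{k_λ} where k_λ is the size of the largest Jordan block at λ.

For λ = 6: rank(A - 6I) = 1, and the largest Jordan block has size 2 (the smallest k with rank((A - 6I)^k) = rank((A - 6I)^(k+1))).

So m_A(x) = (x - 6)^2.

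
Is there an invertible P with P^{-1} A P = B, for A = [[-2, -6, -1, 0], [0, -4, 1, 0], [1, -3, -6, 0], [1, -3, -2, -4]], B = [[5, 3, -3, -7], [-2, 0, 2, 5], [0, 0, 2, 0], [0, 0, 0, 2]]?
trace(A) = -16 but trace(B) = 9. The trace is a similarity invariant, so A and B are not similar.

No.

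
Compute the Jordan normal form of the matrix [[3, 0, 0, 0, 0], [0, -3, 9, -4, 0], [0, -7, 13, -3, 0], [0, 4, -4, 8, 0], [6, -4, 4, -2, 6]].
J = [[3, 0, 0, 0, 0], [0, 6, 1, 0, 0], [0, 0, 6, 1, 0], [0, 0, 0, 6, 0], [0, 0, 0, 0, 6]]

The characteristic polynomial is det(xI - A) = (x - 6)^4(x - 3), so the eigenvalues are 3 (algebraic multiplicity 1), 6 (algebraic multiplicity 4).

For λ = 3: algebraic multiplicity 1 gives one 1×1 block.

For λ = 6: rank(A - 6I) = 3, rank((A - 6I)^2) = 2, rank((A - 6I)^3) = 1. The eigenspace has dimension 5 - 3 = 2, so there are 2 Jordan blocks; the rank sequence gives block sizes [3, 1].

Assembling the blocks gives the Jordan form J above.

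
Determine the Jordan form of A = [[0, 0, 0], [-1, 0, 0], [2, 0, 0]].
J = [[0, 1, 0], [0, 0, 0], [0, 0, 0]]

The characteristic polynomial is det(xI - A) = x^3, so the eigenvalues are 0 (algebraic multiplicity 3).

For λ = 0: rank(A) = 1, rank(A^2) = 0. The eigenspace has dimension 3 - 1 = 2, so there are 2 Jordan blocks; the rank sequence gives block sizes [2, 1].

Assembling the blocks gives the Jordan form J above.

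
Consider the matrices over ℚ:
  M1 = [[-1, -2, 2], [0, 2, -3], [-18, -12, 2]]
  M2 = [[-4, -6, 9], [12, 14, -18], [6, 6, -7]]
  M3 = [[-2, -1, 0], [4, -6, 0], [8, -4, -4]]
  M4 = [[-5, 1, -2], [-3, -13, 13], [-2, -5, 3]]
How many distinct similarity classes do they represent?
Characteristic polynomials: χ_{M1} = (x - 2)^2(x + 1), χ_{M2} = (x - 2)^2(x + 1), χ_{M3} = (x + 4)^3, χ_{M4} = (x + 5)^3.

{M1}: invariant factors (x - 2)^2(x + 1).

{M2}: invariant factors x - 2, (x - 2)(x + 1).

{M3}: invariant factors x + 4, (x + 4)^2.

{M4}: invariant factors (x + 5)^3.

Matrices are similar if and only if their invariant-factor lists agree; the partition into similarity classes is {M1}, {M2}, {M3}, {M4}.

4 classes: {M1}, {M2}, {M3}, {M4}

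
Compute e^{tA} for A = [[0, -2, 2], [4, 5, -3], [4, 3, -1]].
A has Jordan form J = [[0, 0, 0], [0, 2, 1], [0, 0, 2]] with A = PJP^{-1}, so e^{tA} = P e^{tJ} P^{-1}.

For a Jordan block J_k(λ), e^{tJ_k(λ)} = e^{λt} · (I + tN + t^2 N^2/2! + ... + t^{k-1} N^{k-1}/(k-1)!) where N is the nilpotent superdiagonal part.

Assembling the blocks and conjugating back gives the entries of e^{tA} as shown above.

e^{tA} = [[1, 1 - e^{2*t}, e^{2*t} - 1], [2*e^{2*t} - 2, -t*e^{2*t} + 3*e^{2*t} - 2, t*e^{2*t} - 2*e^{2*t} + 2], [2*e^{2*t} - 2, -t*e^{2*t} + 2*e^{2*t} - 2, t*e^{2*t} - e^{2*t} + 2]]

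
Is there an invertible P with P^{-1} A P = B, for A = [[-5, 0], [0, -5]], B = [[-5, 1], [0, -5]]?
Both have characteristic polynomial (x + 5)^2, but the minimal polynomial of A is x + 5 while the minimal polynomial of B is (x + 5)^2. The minimal polynomial is a similarity invariant, so A and B are not similar.

No.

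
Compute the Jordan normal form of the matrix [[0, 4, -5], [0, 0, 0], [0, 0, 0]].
The characteristic polynomial is det(xI - A) = x^3, so the eigenvalues are 0 (algebraic multiplicity 3).

For λ = 0: rank(A) = 1, rank(A^2) = 0. The eigenspace has dimension 3 - 1 = 2, so there are 2 Jordan blocks; the rank sequence gives block sizes [2, 1].

Assembling the blocks gives the Jordan form J above.

J = [[0, 1, 0], [0, 0, 0], [0, 0, 0]]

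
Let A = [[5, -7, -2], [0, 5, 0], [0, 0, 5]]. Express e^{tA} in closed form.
e^{tA} = [[e^{5*t}, -7*t*e^{5*t}, -2*t*e^{5*t}], [0, e^{5*t}, 0], [0, 0, e^{5*t}]]

A has Jordan form J = [[5, 1, 0], [0, 5, 0], [0, 0, 5]] with A = PJP^{-1}, so e^{tA} = P e^{tJ} P^{-1}.

For a Jordan block J_k(λ), e^{tJ_k(λ)} = e^{λt} · (I + tN + t^2 N^2/2! + ... + t^{k-1} N^{k-1}/(k-1)!) where N is the nilpotent superdiagonal part.

Assembling the blocks and conjugating back gives the entries of e^{tA} as shown above.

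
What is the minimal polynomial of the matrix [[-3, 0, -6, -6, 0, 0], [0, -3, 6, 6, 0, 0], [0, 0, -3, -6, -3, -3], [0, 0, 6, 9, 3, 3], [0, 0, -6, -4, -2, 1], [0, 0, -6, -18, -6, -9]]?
m_A(x) = (x - 3)(x + 2)(x + 3)

The characteristic polynomial factors as (x - 3)(x + 2)(x + 3)^4. The minimal polynomial is ∏(x - λ)^{k_λ} where k_λ is the size of the largest Jordan block at λ.

For λ = -3: rank(A + 3I) = 2, and the largest Jordan block has size 1 (the smallest k with rank((A + 3I)^k) = rank((A + 3I)^(k+1))).
For λ = -2: rank(A + 2I) = 5, and the largest Jordan block has size 1 (the smallest k with rank((A + 2I)^k) = rank((A + 2I)^(k+1))).
For λ = 3: rank(A - 3I) = 5, and the largest Jordan block has size 1 (the smallest k with rank((A - 3I)^k) = rank((A - 3I)^(k+1))).

So m_A(x) = (x - 3)(x + 2)(x + 3).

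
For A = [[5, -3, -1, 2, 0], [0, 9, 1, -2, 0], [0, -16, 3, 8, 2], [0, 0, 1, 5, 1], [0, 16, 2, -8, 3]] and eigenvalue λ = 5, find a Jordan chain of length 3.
We seek v_1 ∈ ker((A - 5I)^3) \ ker((A - 5I)^2), then set v_{i+1} = (A - 5I) v_i.

One such chain is v_1 = [[0, 0, 1, 0, 1]]^T, v_2 = [[-1, 1, 0, 2, 0]]^T, v_3 = [[1, 0, 0, 0, 0]]^T. Check: (A - 5I) v_3 = [[0, 0, 0, 0, 0]]^T = 0.

v_1 = [[0, 0, 1, 0, 1]]^T, v_2 = [[-1, 1, 0, 2, 0]]^T, v_3 = [[1, 0, 0, 0, 0]]^T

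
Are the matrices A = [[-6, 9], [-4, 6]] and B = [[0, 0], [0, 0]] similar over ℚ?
Both have characteristic polynomial x^2, but the minimal polynomial of A is x^2 while the minimal polynomial of B is x. The minimal polynomial is a similarity invariant, so A and B are not similar.

No.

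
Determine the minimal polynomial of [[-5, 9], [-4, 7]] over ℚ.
The characteristic polynomial factors as (x - 1)^2. The minimal polynomial is ∏(x - λ)^{k_λ} where k_λ is the size of the largest Jordan block at λ.

For λ = 1: rank(A - I) = 1, and the largest Jordan block has size 2 (the smallest k with rank((A - I)^k) = rank((A - I)^(k+1))).

So m_A(x) = (x - 1)^2.

m_A(x) = (x - 1)^2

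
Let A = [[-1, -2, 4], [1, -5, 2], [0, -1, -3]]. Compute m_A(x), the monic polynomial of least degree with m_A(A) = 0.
The characteristic polynomial factors as (x + 3)^3. The minimal polynomial is ∏(x - λ)^{k_λ} where k_λ is the size of the largest Jordan block at λ.

For λ = -3: rank(A + 3I) = 2, and the largest Jordan block has size 3 (the smallest k with rank((A + 3I)^k) = rank((A + 3I)^(k+1))).

So m_A(x) = (x + 3)^3.

m_A(x) = (x + 3)^3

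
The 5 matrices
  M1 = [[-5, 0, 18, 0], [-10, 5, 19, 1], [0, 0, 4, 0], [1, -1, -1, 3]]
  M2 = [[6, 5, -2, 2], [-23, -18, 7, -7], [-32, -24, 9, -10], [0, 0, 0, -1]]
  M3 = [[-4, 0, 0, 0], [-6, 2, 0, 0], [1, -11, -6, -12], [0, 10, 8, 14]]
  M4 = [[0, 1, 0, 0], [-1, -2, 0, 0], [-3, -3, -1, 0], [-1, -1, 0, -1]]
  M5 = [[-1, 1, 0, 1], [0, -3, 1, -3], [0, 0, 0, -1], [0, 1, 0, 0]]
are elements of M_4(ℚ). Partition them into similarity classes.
4 classes: {M1}, {M2, M5}, {M3}, {M4}

Characteristic polynomials: χ_{M1} = (x - 4)^3(x + 5), χ_{M2} = (x + 1)^4, χ_{M3} = (x - 6)(x - 2)^2(x + 4), χ_{M4} = (x + 1)^4, χ_{M5} = (x + 1)^4.

{M1}: invariant factors x - 4, (x - 4)^2(x + 5).

{M2, M5}: invariant factors x + 1, (x + 1)^3.

{M3}: invariant factors (x - 6)(x - 2)^2(x + 4).

{M4}: invariant factors x + 1, x + 1, (x + 1)^2.

Matrices are similar if and only if their invariant-factor lists agree; the partition into similarity classes is {M1}, {M2, M5}, {M3}, {M4}.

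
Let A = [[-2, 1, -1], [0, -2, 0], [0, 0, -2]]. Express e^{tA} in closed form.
A has Jordan form J = [[-2, 1, 0], [0, -2, 0], [0, 0, -2]] with A = PJP^{-1}, so e^{tA} = P e^{tJ} P^{-1}.

For a Jordan block J_k(λ), e^{tJ_k(λ)} = e^{λt} · (I + tN + t^2 N^2/2! + ... + t^{k-1} N^{k-1}/(k-1)!) where N is the nilpotent superdiagonal part.

Assembling the blocks and conjugating back gives the entries of e^{tA} as shown above.

e^{tA} = [[e^{-2*t}, t*e^{-2*t}, -t*e^{-2*t}], [0, e^{-2*t}, 0], [0, 0, e^{-2*t}]]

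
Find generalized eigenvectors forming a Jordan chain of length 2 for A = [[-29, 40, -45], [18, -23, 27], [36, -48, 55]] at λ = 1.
v_1 = [[2, -2, -3]]^T, v_2 = [[-5, 3, 6]]^T

We seek v_1 ∈ ker((A - I)^2) \ ker(A - I), then set v_{i+1} = (A - I) v_i.

One such chain is v_1 = [[2, -2, -3]]^T, v_2 = [[-5, 3, 6]]^T. Check: (A - I) v_2 = [[0, 0, 0]]^T = 0.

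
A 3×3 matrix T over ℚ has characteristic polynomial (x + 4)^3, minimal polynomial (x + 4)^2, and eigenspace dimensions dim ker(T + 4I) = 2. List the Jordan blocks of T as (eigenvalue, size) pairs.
λ = -4: algebraic multiplicity 3 (exponent in χ_T), largest block size 2 (exponent in m_T), 2 blocks (geometric multiplicity). These force block sizes [2, 1].

Jordan blocks: (-4, 2), (-4, 1)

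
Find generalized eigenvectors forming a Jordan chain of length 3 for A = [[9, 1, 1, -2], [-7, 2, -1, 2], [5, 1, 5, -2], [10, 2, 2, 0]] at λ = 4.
v_1 = [[-1, 2, 0, -2]]^T, v_2 = [[1, -1, 1, 2]]^T, v_3 = [[1, -2, 1, 2]]^T

We seek v_1 ∈ ker((A - 4I)^3) \ ker((A - 4I)^2), then set v_{i+1} = (A - 4I) v_i.

One such chain is v_1 = [[-1, 2, 0, -2]]^T, v_2 = [[1, -1, 1, 2]]^T, v_3 = [[1, -2, 1, 2]]^T. Check: (A - 4I) v_3 = [[0, 0, 0, 0]]^T = 0.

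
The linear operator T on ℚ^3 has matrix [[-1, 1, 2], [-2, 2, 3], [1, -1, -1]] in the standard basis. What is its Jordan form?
The characteristic polynomial is det(xI - A) = x^3, so the eigenvalues are 0 (algebraic multiplicity 3).

For λ = 0: rank(A) = 2, rank(A^2) = 1, rank(A^3) = 0. The eigenspace has dimension 3 - 2 = 1, so there is 1 Jordan block; the rank sequence gives block sizes [3].

Assembling the blocks gives the Jordan form J above.

J = [[0, 1, 0], [0, 0, 1], [0, 0, 0]]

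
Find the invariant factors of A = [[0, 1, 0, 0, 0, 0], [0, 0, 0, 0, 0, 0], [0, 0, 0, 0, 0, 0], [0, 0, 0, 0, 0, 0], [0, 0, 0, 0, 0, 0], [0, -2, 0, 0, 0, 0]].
x, x, x, x, x^2

The Jordan structure of A has elementary divisors x^2, x, x, x, x. Arranging the block sizes at each eigenvalue in decreasing order and taking row products gives the invariant factors.

Invariant factors (smallest first, each dividing the next): x, x, x, x, x^2.

Check: the last factor x^2 is the minimal polynomial, and the product x^6 is the characteristic polynomial.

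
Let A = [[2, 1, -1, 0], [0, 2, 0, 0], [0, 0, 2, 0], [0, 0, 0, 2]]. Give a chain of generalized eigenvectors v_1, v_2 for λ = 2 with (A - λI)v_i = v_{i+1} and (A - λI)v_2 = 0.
v_1 = [[-2, 3, 2, 1]]^T, v_2 = [[1, 0, 0, 0]]^T

We seek v_1 ∈ ker((A - 2I)^2) \ ker(A - 2I), then set v_{i+1} = (A - 2I) v_i.

One such chain is v_1 = [[-2, 3, 2, 1]]^T, v_2 = [[1, 0, 0, 0]]^T. Check: (A - 2I) v_2 = [[0, 0, 0, 0]]^T = 0.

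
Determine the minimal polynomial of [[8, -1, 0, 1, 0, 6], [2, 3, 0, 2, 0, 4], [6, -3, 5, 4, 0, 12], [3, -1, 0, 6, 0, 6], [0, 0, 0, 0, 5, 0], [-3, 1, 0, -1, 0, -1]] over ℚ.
The characteristic polynomial factors as (x - 5)^4(x - 3)^2. The minimal polynomial is ∏(x - λ)^{k_λ} where k_λ is the size of the largest Jordan block at λ.

For λ = 3: rank(A - 3I) = 5, and the largest Jordan block has size 2 (the smallest k with rank((A - 3I)^k) = rank((A - 3I)^(k+1))).
For λ = 5: rank(A - 5I) = 3, and the largest Jordan block has size 2 (the smallest k with rank((A - 5I)^k) = rank((A - 5I)^(k+1))).

So m_A(x) = (x - 5)^2(x - 3)^2.

m_A(x) = (x - 5)^2(x - 3)^2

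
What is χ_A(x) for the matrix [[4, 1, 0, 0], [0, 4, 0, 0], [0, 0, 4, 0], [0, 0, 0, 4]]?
χ_A(x) = (x - 4)^4

xI - A = [[x - 4, -1, 0, 0], [0, x - 4, 0, 0], [0, 0, x - 4, 0], [0, 0, 0, x - 4]].

Expanding det(xI - A) along the first row:
det(xI - A) = + (x - 4)·det([[x - 4, 0, 0], [0, x - 4, 0], [0, 0, x - 4]]) - (-1)·det([[0, 0, 0], [0, x - 4, 0], [0, 0, x - 4]]) + (0)·det([[0, x - 4, 0], [0, 0, 0], [0, 0, x - 4]]) - (0)·det([[0, x - 4, 0], [0, 0, x - 4], [0, 0, 0]]).

Evaluating gives χ_A(x) = x^4 - 16x^3 + 96x^2 - 256x + 256 = (x - 4)^4.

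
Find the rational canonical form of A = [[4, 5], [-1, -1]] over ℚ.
The invariant factors of A (the non-unit diagonal entries of the Smith normal form of xI - A over ℚ[x]) are x^2 - 3x + 1, each dividing the next. The characteristic polynomial is their product, x^2 - 3x + 1.

The rational canonical form is the block-diagonal matrix of companion matrices C(f_i):
R = [[0, -1], [1, 3]].

Note the characteristic polynomial does not split into linear factors over ℚ, so A has no Jordan form over ℚ; the rational canonical form exists over any field.

R = [[0, -1], [1, 3]]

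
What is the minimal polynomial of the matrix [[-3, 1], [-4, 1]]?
The characteristic polynomial factors as (x + 1)^2. The minimal polynomial is ∏(x - λ)^{k_λ} where k_λ is the size of the largest Jordan block at λ.

For λ = -1: rank(A + I) = 1, and the largest Jordan block has size 2 (the smallest k with rank((A + I)^k) = rank((A + I)^(k+1))).

So m_A(x) = (x + 1)^2.

m_A(x) = (x + 1)^2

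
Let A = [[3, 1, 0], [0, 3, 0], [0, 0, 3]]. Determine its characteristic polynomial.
xI - A = [[x - 3, -1, 0], [0, x - 3, 0], [0, 0, x - 3]].

Expanding det(xI - A) along the first row:
det(xI - A) = + (x - 3)·det([[x - 3, 0], [0, x - 3]]) - (-1)·det([[0, 0], [0, x - 3]]) + (0)·det([[0, x - 3], [0, 0]]).

Evaluating gives χ_A(x) = x^3 - 9x^2 + 27x - 27 = (x - 3)^3.

χ_A(x) = (x - 3)^3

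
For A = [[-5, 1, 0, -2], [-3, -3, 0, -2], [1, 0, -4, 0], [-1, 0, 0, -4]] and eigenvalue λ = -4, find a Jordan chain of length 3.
v_1 = [[-1, -2, 1, -1]]^T, v_2 = [[1, 3, -1, 1]]^T, v_3 = [[0, -2, 1, -1]]^T

We seek v_1 ∈ ker((A + 4I)^3) \ ker((A + 4I)^2), then set v_{i+1} = (A + 4I) v_i.

One such chain is v_1 = [[-1, -2, 1, -1]]^T, v_2 = [[1, 3, -1, 1]]^T, v_3 = [[0, -2, 1, -1]]^T. Check: (A + 4I) v_3 = [[0, 0, 0, 0]]^T = 0.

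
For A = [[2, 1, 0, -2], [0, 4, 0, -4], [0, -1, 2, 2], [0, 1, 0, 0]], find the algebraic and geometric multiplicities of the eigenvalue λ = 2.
algebraic multiplicity 4, geometric multiplicity 3

The characteristic polynomial is (x - 2)^4, so the factor x - 2 appears with exponent 4: the algebraic multiplicity is 4.

rank(A - 2I) = 1, so the eigenspace has dimension 4 - 1 = 3: the geometric multiplicity is 3.

Since 3 < 4, A is not diagonalizable.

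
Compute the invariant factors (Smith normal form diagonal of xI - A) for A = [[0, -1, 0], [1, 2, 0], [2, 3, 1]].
The Jordan structure of A has elementary divisors (x - 1)^3. Arranging the block sizes at each eigenvalue in decreasing order and taking row products gives the invariant factors.

Invariant factors (smallest first, each dividing the next): (x - 1)^3.

Check: the last factor (x - 1)^3 is the minimal polynomial, and the product (x - 1)^3 is the characteristic polynomial.

(x - 1)^3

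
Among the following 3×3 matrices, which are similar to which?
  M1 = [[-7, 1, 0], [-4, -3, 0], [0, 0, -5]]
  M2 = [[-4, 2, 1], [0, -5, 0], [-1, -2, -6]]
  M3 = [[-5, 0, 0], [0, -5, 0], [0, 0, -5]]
Characteristic polynomials: χ_{M1} = (x + 5)^3, χ_{M2} = (x + 5)^3, χ_{M3} = (x + 5)^3.

{M1, M2}: invariant factors x + 5, (x + 5)^2.

{M3}: invariant factors x + 5, x + 5, x + 5.

Matrices are similar if and only if their invariant-factor lists agree; the partition into similarity classes is {M1, M2}, {M3}.

2 classes: {M1, M2}, {M3}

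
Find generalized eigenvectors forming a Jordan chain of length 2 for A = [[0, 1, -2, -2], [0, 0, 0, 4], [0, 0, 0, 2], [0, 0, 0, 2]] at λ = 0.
We seek v_1 ∈ ker(A^2) \ ker(A), then set v_{i+1} = A v_i.

One such chain is v_1 = [[0, 3, 1, 0]]^T, v_2 = [[1, 0, 0, 0]]^T. Check: A v_2 = [[0, 0, 0, 0]]^T = 0.

v_1 = [[0, 3, 1, 0]]^T, v_2 = [[1, 0, 0, 0]]^T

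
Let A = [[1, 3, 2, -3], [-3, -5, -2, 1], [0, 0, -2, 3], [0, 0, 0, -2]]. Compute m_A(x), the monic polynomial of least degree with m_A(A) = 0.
The characteristic polynomial factors as (x + 2)^4. The minimal polynomial is ∏(x - λ)^{k_λ} where k_λ is the size of the largest Jordan block at λ.

For λ = -2: rank(A + 2I) = 2, and the largest Jordan block has size 2 (the smallest k with rank((A + 2I)^k) = rank((A + 2I)^(k+1))).

So m_A(x) = (x + 2)^2.

m_A(x) = (x + 2)^2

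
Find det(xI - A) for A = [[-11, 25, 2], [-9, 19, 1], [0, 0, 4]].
xI - A = [[x + 11, -25, -2], [9, x - 19, -1], [0, 0, x - 4]].

Expanding det(xI - A) along the first row:
det(xI - A) = + (x + 11)·det([[x - 19, -1], [0, x - 4]]) - (-25)·det([[9, -1], [0, x - 4]]) + (-2)·det([[9, x - 19], [0, 0]]).

Evaluating gives χ_A(x) = x^3 - 12x^2 + 48x - 64 = (x - 4)^3.

χ_A(x) = (x - 4)^3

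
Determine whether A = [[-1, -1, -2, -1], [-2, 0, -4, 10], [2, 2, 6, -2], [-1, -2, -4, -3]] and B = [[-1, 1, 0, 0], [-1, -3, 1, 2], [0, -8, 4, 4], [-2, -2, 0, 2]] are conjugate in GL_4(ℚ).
Two matrices over a field are similar if and only if they have the same invariant factors.

Both A and B have characteristic polynomial x^3(x - 2) and minimal polynomial x^3(x - 2). Computing further, both have invariant factors x^3(x - 2). Hence A and B are similar.

Yes.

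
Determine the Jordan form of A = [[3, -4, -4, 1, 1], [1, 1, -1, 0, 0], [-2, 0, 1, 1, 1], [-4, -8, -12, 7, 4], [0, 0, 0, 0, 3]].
The characteristic polynomial is det(xI - A) = (x - 3)^5, so the eigenvalues are 3 (algebraic multiplicity 5).

For λ = 3: rank(A - 3I) = 2, rank((A - 3I)^2) = 0. The eigenspace has dimension 5 - 2 = 3, so there are 3 Jordan blocks; the rank sequence gives block sizes [2, 2, 1].

Assembling the blocks gives the Jordan form J above.

J = [[3, 1, 0, 0, 0], [0, 3, 0, 0, 0], [0, 0, 3, 1, 0], [0, 0, 0, 3, 0], [0, 0, 0, 0, 3]]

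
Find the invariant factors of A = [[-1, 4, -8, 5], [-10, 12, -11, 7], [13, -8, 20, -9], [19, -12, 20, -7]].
The Jordan structure of A has elementary divisors (x - 6)^2, (x - 6)^2. Arranging the block sizes at each eigenvalue in decreasing order and taking row products gives the invariant factors.

Invariant factors (smallest first, each dividing the next): (x - 6)^2, (x - 6)^2.

Check: the last factor (x - 6)^2 is the minimal polynomial, and the product (x - 6)^4 is the characteristic polynomial.

(x - 6)^2, (x - 6)^2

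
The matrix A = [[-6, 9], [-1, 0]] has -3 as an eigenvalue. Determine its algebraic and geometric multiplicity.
The characteristic polynomial is (x + 3)^2, so the factor x + 3 appears with exponent 2: the algebraic multiplicity is 2.

rank(A + 3I) = 1, so the eigenspace has dimension 2 - 1 = 1: the geometric multiplicity is 1.

Since 1 < 2, A is not diagonalizable.

algebraic multiplicity 2, geometric multiplicity 1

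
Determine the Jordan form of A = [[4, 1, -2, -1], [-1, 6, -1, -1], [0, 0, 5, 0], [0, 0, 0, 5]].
The characteristic polynomial is det(xI - A) = (x - 5)^4, so the eigenvalues are 5 (algebraic multiplicity 4).

For λ = 5: rank(A - 5I) = 2, rank((A - 5I)^2) = 1, rank((A - 5I)^3) = 0. The eigenspace has dimension 4 - 2 = 2, so there are 2 Jordan blocks; the rank sequence gives block sizes [3, 1].

Assembling the blocks gives the Jordan form J above.

J = [[5, 1, 0, 0], [0, 5, 1, 0], [0, 0, 5, 0], [0, 0, 0, 5]]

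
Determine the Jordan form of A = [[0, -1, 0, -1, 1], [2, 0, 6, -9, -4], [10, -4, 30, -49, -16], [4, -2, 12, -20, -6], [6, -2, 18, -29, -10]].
J = [[0, 1, 0, 0, 0], [0, 0, 0, 0, 0], [0, 0, 0, 1, 0], [0, 0, 0, 0, 0], [0, 0, 0, 0, 0]]

The characteristic polynomial is det(xI - A) = x^5, so the eigenvalues are 0 (algebraic multiplicity 5).

For λ = 0: rank(A) = 2, rank(A^2) = 0. The eigenspace has dimension 5 - 2 = 3, so there are 3 Jordan blocks; the rank sequence gives block sizes [2, 2, 1].

Assembling the blocks gives the Jordan form J above.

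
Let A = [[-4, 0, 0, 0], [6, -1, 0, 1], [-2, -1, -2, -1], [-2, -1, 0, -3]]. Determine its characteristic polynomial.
χ_A(x) = (x + 2)^3(x + 4)

xI - A = [[x + 4, 0, 0, 0], [-6, x + 1, 0, -1], [2, 1, x + 2, 1], [2, 1, 0, x + 3]].

Expanding det(xI - A) along the first row:
det(xI - A) = + (x + 4)·det([[x + 1, 0, -1], [1, x + 2, 1], [1, 0, x + 3]]) - (0)·det([[-6, 0, -1], [2, x + 2, 1], [2, 0, x + 3]]) + (0)·det([[-6, x + 1, -1], [2, 1, 1], [2, 1, x + 3]]) - (0)·det([[-6, x + 1, 0], [2, 1, x + 2], [2, 1, 0]]).

Evaluating gives χ_A(x) = x^4 + 10x^3 + 36x^2 + 56x + 32 = (x + 2)^3(x + 4).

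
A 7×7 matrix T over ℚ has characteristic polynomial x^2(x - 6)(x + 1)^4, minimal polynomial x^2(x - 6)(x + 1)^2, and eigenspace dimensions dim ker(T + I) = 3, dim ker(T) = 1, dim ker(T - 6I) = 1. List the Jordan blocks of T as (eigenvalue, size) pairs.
Jordan blocks: (-1, 2), (-1, 1), (-1, 1), (0, 2), (6, 1)

λ = -1: algebraic multiplicity 4 (exponent in χ_T), largest block size 2 (exponent in m_T), 3 blocks (geometric multiplicity). These force block sizes [2, 1, 1].
λ = 0: algebraic multiplicity 2 (exponent in χ_T), largest block size 2 (exponent in m_T), 1 block (geometric multiplicity). This forces block sizes [2].
λ = 6: algebraic multiplicity 1 (exponent in χ_T), largest block size 1 (exponent in m_T), 1 block (geometric multiplicity). This forces block sizes [1].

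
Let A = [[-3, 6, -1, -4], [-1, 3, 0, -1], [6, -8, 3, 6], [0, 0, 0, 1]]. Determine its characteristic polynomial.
xI - A = [[x + 3, -6, 1, 4], [1, x - 3, 0, 1], [-6, 8, x - 3, -6], [0, 0, 0, x - 1]].

Expanding det(xI - A) along the first row:
det(xI - A) = + (x + 3)·det([[x - 3, 0, 1], [8, x - 3, -6], [0, 0, x - 1]]) - (-6)·det([[1, 0, 1], [-6, x - 3, -6], [0, 0, x - 1]]) + (1)·det([[1, x - 3, 1], [-6, 8, -6], [0, 0, x - 1]]) - (4)·det([[1, x - 3, 0], [-6, 8, x - 3], [0, 0, 0]]).

Evaluating gives χ_A(x) = x^4 - 4x^3 + 6x^2 - 4x + 1 = (x - 1)^4.

χ_A(x) = (x - 1)^4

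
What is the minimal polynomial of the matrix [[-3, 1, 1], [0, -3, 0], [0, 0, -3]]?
The characteristic polynomial factors as (x + 3)^3. The minimal polynomial is ∏(x - λ)^{k_λ} where k_λ is the size of the largest Jordan block at λ.

For λ = -3: rank(A + 3I) = 1, and the largest Jordan block has size 2 (the smallest k with rank((A + 3I)^k) = rank((A + 3I)^(k+1))).

So m_A(x) = (x + 3)^2.

m_A(x) = (x + 3)^2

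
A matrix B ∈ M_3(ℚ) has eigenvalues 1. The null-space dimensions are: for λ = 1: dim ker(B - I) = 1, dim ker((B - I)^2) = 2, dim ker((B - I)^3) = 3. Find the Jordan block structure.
Jordan blocks: (1, 3)

λ = 1: successive nullity increments [1, 1, 1] count blocks of size ≥ k; block sizes are [3].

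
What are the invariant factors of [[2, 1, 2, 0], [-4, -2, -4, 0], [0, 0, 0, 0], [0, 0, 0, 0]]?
x, x, x^2

The Jordan structure of A has elementary divisors x^2, x, x. Arranging the block sizes at each eigenvalue in decreasing order and taking row products gives the invariant factors.

Invariant factors (smallest first, each dividing the next): x, x, x^2.

Check: the last factor x^2 is the minimal polynomial, and the product x^4 is the characteristic polynomial.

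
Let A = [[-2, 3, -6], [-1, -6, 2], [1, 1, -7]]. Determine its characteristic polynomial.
xI - A = [[x + 2, -3, 6], [1, x + 6, -2], [-1, -1, x + 7]].

Expanding det(xI - A) along the first row:
det(xI - A) = + (x + 2)·det([[x + 6, -2], [-1, x + 7]]) - (-3)·det([[1, -2], [-1, x + 7]]) + (6)·det([[1, x + 6], [-1, -1]]).

Evaluating gives χ_A(x) = x^3 + 15x^2 + 75x + 125 = (x + 5)^3.

χ_A(x) = (x + 5)^3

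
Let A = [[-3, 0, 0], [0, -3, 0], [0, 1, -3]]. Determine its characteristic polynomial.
xI - A = [[x + 3, 0, 0], [0, x + 3, 0], [0, -1, x + 3]].

Expanding det(xI - A) along the first row:
det(xI - A) = + (x + 3)·det([[x + 3, 0], [-1, x + 3]]) - (0)·det([[0, 0], [0, x + 3]]) + (0)·det([[0, x + 3], [0, -1]]).

Evaluating gives χ_A(x) = x^3 + 9x^2 + 27x + 27 = (x + 3)^3.

χ_A(x) = (x + 3)^3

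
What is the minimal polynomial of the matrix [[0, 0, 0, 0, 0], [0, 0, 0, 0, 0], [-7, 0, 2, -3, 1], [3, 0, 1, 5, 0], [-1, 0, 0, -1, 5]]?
The characteristic polynomial factors as x^2(x - 4)^3. The minimal polynomial is ∏(x - λ)^{k_λ} where k_λ is the size of the largest Jordan block at λ.

For λ = 0: rank(A) = 3, and the largest Jordan block has size 1 (the smallest k with rank(A^k) = rank(A^(k+1))).
For λ = 4: rank(A - 4I) = 4, and the largest Jordan block has size 3 (the smallest k with rank((A - 4I)^k) = rank((A - 4I)^(k+1))).

So m_A(x) = x(x - 4)^3.

m_A(x) = x(x - 4)^3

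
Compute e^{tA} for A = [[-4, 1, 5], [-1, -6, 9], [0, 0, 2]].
A has Jordan form J = [[-5, 1, 0], [0, -5, 0], [0, 0, 2]] with A = PJP^{-1}, so e^{tA} = P e^{tJ} P^{-1}.

For a Jordan block J_k(λ), e^{tJ_k(λ)} = e^{λt} · (I + tN + t^2 N^2/2! + ... + t^{k-1} N^{k-1}/(k-1)!) where N is the nilpotent superdiagonal part.

Assembling the blocks and conjugating back gives the entries of e^{tA} as shown above.

e^{tA} = [[(t + 1)*e^{-5*t}, t*e^{-5*t}, (-2*t + e^{7*t} - 1)*e^{-5*t}], [-t*e^{-5*t}, (1 - t)*e^{-5*t}, (2*t + e^{7*t} - 1)*e^{-5*t}], [0, 0, e^{2*t}]]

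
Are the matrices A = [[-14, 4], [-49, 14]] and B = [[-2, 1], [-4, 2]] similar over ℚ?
Yes.

Two matrices over a field are similar if and only if they have the same invariant factors.

Both A and B have characteristic polynomial x^2 and minimal polynomial x^2. Computing further, both have invariant factors x^2. Hence A and B are similar.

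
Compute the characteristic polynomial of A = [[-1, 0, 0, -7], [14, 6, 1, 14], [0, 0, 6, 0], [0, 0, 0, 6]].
xI - A = [[x + 1, 0, 0, 7], [-14, x - 6, -1, -14], [0, 0, x - 6, 0], [0, 0, 0, x - 6]].

Expanding det(xI - A) along the first row:
det(xI - A) = + (x + 1)·det([[x - 6, -1, -14], [0, x - 6, 0], [0, 0, x - 6]]) - (0)·det([[-14, -1, -14], [0, x - 6, 0], [0, 0, x - 6]]) + (0)·det([[-14, x - 6, -14], [0, 0, 0], [0, 0, x - 6]]) - (7)·det([[-14, x - 6, -1], [0, 0, x - 6], [0, 0, 0]]).

Evaluating gives χ_A(x) = x^4 - 17x^3 + 90x^2 - 108x - 216 = (x - 6)^3(x + 1).

χ_A(x) = (x - 6)^3(x + 1)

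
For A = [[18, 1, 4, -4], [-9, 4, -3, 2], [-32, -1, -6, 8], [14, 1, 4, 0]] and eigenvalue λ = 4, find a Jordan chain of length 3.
We seek v_1 ∈ ker((A - 4I)^3) \ ker((A - 4I)^2), then set v_{i+1} = (A - 4I) v_i.

One such chain is v_1 = [[-1, 0, 2, -1]]^T, v_2 = [[-2, 1, 4, -2]]^T, v_3 = [[-3, 2, 7, -3]]^T. Check: (A - 4I) v_3 = [[0, 0, 0, 0]]^T = 0.

v_1 = [[-1, 0, 2, -1]]^T, v_2 = [[-2, 1, 4, -2]]^T, v_3 = [[-3, 2, 7, -3]]^T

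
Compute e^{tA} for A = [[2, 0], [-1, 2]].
A has Jordan form J = [[2, 1], [0, 2]] with A = PJP^{-1}, so e^{tA} = P e^{tJ} P^{-1}.

For a Jordan block J_k(λ), e^{tJ_k(λ)} = e^{λt} · (I + tN + t^2 N^2/2! + ... + t^{k-1} N^{k-1}/(k-1)!) where N is the nilpotent superdiagonal part.

Assembling the blocks and conjugating back gives the entries of e^{tA} as shown above.

e^{tA} = [[e^{2*t}, 0], [-t*e^{2*t}, e^{2*t}]]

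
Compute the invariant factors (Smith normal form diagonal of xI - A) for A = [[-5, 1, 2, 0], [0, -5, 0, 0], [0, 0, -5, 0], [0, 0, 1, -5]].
(x + 5)^2, (x + 5)^2

The Jordan structure of A has elementary divisors (x + 5)^2, (x + 5)^2. Arranging the block sizes at each eigenvalue in decreasing order and taking row products gives the invariant factors.

Invariant factors (smallest first, each dividing the next): (x + 5)^2, (x + 5)^2.

Check: the last factor (x + 5)^2 is the minimal polynomial, and the product (x + 5)^4 is the characteristic polynomial.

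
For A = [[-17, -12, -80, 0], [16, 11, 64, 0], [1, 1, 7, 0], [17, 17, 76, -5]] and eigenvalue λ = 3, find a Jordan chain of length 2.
v_1 = [[-1, 2, 0, 2]]^T, v_2 = [[-4, 0, 1, 1]]^T

We seek v_1 ∈ ker((A - 3I)^2) \ ker(A - 3I), then set v_{i+1} = (A - 3I) v_i.

One such chain is v_1 = [[-1, 2, 0, 2]]^T, v_2 = [[-4, 0, 1, 1]]^T. Check: (A - 3I) v_2 = [[0, 0, 0, 0]]^T = 0.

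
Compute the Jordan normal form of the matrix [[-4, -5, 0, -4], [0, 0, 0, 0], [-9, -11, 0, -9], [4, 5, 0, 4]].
The characteristic polynomial is det(xI - A) = x^4, so the eigenvalues are 0 (algebraic multiplicity 4).

For λ = 0: rank(A) = 2, rank(A^2) = 0. The eigenspace has dimension 4 - 2 = 2, so there are 2 Jordan blocks; the rank sequence gives block sizes [2, 2].

Assembling the blocks gives the Jordan form J above.

J = [[0, 1, 0, 0], [0, 0, 0, 0], [0, 0, 0, 1], [0, 0, 0, 0]]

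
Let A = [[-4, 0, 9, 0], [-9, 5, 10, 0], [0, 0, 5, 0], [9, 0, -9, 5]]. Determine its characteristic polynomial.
xI - A = [[x + 4, 0, -9, 0], [9, x - 5, -10, 0], [0, 0, x - 5, 0], [-9, 0, 9, x - 5]].

Expanding det(xI - A) along the first row:
det(xI - A) = + (x + 4)·det([[x - 5, -10, 0], [0, x - 5, 0], [0, 9, x - 5]]) - (0)·det([[9, -10, 0], [0, x - 5, 0], [-9, 9, x - 5]]) + (-9)·det([[9, x - 5, 0], [0, 0, 0], [-9, 0, x - 5]]) - (0)·det([[9, x - 5, -10], [0, 0, x - 5], [-9, 0, 9]]).

Evaluating gives χ_A(x) = x^4 - 11x^3 + 15x^2 + 175x - 500 = (x - 5)^3(x + 4).

χ_A(x) = (x - 5)^3(x + 4)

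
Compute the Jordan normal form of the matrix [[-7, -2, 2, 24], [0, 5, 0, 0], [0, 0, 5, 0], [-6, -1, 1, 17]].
J = [[5, 1, 0, 0], [0, 5, 0, 0], [0, 0, 5, 0], [0, 0, 0, 5]]

The characteristic polynomial is det(xI - A) = (x - 5)^4, so the eigenvalues are 5 (algebraic multiplicity 4).

For λ = 5: rank(A - 5I) = 1, rank((A - 5I)^2) = 0. The eigenspace has dimension 4 - 1 = 3, so there are 3 Jordan blocks; the rank sequence gives block sizes [2, 1, 1].

Assembling the blocks gives the Jordan form J above.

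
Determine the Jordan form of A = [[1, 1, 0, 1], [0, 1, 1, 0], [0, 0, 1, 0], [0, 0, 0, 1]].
The characteristic polynomial is det(xI - A) = (x - 1)^4, so the eigenvalues are 1 (algebraic multiplicity 4).

For λ = 1: rank(A - I) = 2, rank((A - I)^2) = 1, rank((A - I)^3) = 0. The eigenspace has dimension 4 - 2 = 2, so there are 2 Jordan blocks; the rank sequence gives block sizes [3, 1].

Assembling the blocks gives the Jordan form J above.

J = [[1, 1, 0, 0], [0, 1, 1, 0], [0, 0, 1, 0], [0, 0, 0, 1]]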